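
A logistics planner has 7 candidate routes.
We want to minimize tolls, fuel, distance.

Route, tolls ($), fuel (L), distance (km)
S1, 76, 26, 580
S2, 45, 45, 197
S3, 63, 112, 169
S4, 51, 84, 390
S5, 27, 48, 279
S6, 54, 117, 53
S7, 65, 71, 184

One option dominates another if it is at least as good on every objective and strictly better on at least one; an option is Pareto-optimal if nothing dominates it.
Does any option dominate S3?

S1: worse on tolls (76 vs 63).
S2: worse on distance (197 vs 169).
S4: worse on distance (390 vs 169).
S5: worse on distance (279 vs 169).
S6: worse on fuel (117 vs 112).
S7: worse on tolls (65 vs 63).
No option is at least as good as S3 on every objective and strictly better on one.

No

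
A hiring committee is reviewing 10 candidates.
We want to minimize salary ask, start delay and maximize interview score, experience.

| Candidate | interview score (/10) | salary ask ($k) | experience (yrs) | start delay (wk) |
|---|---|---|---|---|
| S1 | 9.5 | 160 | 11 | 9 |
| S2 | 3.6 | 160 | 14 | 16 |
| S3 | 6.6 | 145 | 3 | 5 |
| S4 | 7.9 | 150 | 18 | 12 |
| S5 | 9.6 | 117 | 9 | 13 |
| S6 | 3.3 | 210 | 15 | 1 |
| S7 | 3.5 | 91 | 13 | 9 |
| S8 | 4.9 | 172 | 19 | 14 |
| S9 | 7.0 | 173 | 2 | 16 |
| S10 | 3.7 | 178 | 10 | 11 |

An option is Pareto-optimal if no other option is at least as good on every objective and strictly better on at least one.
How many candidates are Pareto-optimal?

7

S1: not dominated.
S2: dominated by S4 (interview score 7.9≥3.6, salary ask 150≤160, experience 18≥14, start delay 12≤16).
S3: not dominated.
S4: not dominated.
S5: not dominated (best interview score).
S6: not dominated (best start delay).
S7: not dominated (best salary ask).
S8: not dominated (best experience).
S9: dominated by S1 (interview score 9.5≥7.0, salary ask 160≤173, experience 11≥2, start delay 9≤16).
S10: dominated by S1 (interview score 9.5≥3.7, salary ask 160≤178, experience 11≥10, start delay 9≤11).
Pareto-optimal: S1, S3, S4, S5, S6, S7, S8 → 7.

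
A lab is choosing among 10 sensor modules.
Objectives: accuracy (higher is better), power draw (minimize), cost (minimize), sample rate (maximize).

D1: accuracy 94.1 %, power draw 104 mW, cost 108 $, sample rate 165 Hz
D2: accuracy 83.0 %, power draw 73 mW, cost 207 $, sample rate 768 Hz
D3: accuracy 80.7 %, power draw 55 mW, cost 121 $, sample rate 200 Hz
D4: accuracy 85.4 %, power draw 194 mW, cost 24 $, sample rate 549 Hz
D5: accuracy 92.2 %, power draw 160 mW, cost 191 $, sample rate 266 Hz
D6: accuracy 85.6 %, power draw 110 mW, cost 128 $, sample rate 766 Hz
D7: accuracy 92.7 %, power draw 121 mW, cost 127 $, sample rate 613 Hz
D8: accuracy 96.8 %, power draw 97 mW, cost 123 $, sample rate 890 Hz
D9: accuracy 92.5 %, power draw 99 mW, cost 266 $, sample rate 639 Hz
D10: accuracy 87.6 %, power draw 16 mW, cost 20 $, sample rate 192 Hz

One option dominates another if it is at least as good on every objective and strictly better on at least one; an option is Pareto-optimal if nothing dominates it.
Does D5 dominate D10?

No

D5 vs D10: D5 is worse on power draw (160 vs 16), so it does not dominate D10.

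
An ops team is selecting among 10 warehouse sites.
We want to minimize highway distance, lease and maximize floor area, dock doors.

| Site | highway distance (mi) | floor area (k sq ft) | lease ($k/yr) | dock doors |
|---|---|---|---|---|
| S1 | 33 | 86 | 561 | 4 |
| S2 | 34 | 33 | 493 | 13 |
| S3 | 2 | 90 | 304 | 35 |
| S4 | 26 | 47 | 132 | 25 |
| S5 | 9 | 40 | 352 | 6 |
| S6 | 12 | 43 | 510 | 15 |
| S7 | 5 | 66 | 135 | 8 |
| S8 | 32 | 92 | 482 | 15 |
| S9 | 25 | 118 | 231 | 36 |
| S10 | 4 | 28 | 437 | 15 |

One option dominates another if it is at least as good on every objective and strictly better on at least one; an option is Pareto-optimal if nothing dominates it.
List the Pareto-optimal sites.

S1: dominated by S3 (highway distance 2≤33, floor area 90≥86, lease 304≤561, dock doors 35≥4).
S2: dominated by S3 (highway distance 2≤34, floor area 90≥33, lease 304≤493, dock doors 35≥13).
S3: not dominated (best highway distance).
S4: not dominated (best lease).
S5: dominated by S3 (highway distance 2≤9, floor area 90≥40, lease 304≤352, dock doors 35≥6).
S6: dominated by S3 (highway distance 2≤12, floor area 90≥43, lease 304≤510, dock doors 35≥15).
S7: not dominated.
S8: dominated by S9 (highway distance 25≤32, floor area 118≥92, lease 231≤482, dock doors 36≥15).
S9: not dominated (best floor area).
S10: dominated by S3 (highway distance 2≤4, floor area 90≥28, lease 304≤437, dock doors 35≥15).

S3, S4, S7, S9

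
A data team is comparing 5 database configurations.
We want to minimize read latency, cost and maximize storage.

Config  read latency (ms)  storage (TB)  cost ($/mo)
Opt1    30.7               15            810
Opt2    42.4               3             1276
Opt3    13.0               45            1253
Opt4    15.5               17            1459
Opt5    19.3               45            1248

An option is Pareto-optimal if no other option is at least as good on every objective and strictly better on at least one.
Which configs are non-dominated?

Opt1, Opt3, Opt5

Opt1: not dominated (best cost).
Opt2: dominated by Opt1 (read latency 30.7≤42.4, storage 15≥3, cost 810≤1276).
Opt3: not dominated (best read latency).
Opt4: dominated by Opt3 (read latency 13.0≤15.5, storage 45≥17, cost 1253≤1459).
Opt5: not dominated.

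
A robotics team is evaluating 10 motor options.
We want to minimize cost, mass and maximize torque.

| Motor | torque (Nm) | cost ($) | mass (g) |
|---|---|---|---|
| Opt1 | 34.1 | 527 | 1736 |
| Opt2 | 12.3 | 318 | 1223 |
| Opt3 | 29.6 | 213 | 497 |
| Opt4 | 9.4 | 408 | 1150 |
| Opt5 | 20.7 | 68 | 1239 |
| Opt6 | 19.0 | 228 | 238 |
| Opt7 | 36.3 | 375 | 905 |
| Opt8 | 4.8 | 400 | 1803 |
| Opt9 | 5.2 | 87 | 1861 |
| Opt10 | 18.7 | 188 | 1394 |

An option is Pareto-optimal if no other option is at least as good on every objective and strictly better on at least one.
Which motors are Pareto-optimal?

Opt1: dominated by Opt7 (torque 36.3≥34.1, cost 375≤527, mass 905≤1736).
Opt2: dominated by Opt3 (torque 29.6≥12.3, cost 213≤318, mass 497≤1223).
Opt3: not dominated.
Opt4: dominated by Opt3 (torque 29.6≥9.4, cost 213≤408, mass 497≤1150).
Opt5: not dominated (best cost).
Opt6: not dominated (best mass).
Opt7: not dominated (best torque).
Opt8: dominated by Opt2 (torque 12.3≥4.8, cost 318≤400, mass 1223≤1803).
Opt9: dominated by Opt5 (torque 20.7≥5.2, cost 68≤87, mass 1239≤1861).
Opt10: dominated by Opt5 (torque 20.7≥18.7, cost 68≤188, mass 1239≤1394).

Opt3, Opt5, Opt6, Opt7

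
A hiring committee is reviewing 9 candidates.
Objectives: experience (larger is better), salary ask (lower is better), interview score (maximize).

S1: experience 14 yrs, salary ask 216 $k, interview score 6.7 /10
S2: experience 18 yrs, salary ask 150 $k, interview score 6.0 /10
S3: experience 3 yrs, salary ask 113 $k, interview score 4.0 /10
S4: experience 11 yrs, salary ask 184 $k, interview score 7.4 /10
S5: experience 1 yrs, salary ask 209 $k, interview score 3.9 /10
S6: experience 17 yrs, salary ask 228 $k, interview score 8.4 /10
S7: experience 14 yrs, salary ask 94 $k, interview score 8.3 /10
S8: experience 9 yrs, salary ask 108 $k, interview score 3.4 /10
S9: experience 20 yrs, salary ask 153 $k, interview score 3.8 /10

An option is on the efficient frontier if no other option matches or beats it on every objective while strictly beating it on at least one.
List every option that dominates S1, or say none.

S7

S7: experience 14≥14, salary ask 94≤216, interview score 8.3≥6.7 — dominates S1.
Others (S2, S3, S4, S5, S6, S8, S9) are each worse than S1 on at least one objective.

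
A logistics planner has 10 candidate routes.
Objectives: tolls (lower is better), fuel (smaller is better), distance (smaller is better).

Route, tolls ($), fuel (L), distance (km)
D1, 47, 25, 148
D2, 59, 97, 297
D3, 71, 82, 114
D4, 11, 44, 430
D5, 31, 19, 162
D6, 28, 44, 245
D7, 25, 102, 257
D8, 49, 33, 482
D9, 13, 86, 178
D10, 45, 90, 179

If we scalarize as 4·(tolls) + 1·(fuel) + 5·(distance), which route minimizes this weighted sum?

D3

D1: 4·47 + 1·25 + 5·148 = 953
D2: 4·59 + 1·97 + 5·297 = 1818
D3: 4·71 + 1·82 + 5·114 = 936
D4: 4·11 + 1·44 + 5·430 = 2238
D5: 4·31 + 1·19 + 5·162 = 953
D6: 4·28 + 1·44 + 5·245 = 1381
D7: 4·25 + 1·102 + 5·257 = 1487
D8: 4·49 + 1·33 + 5·482 = 2639
D9: 4·13 + 1·86 + 5·178 = 1028
D10: 4·45 + 1·90 + 5·179 = 1165
Lowest: D3 at 936.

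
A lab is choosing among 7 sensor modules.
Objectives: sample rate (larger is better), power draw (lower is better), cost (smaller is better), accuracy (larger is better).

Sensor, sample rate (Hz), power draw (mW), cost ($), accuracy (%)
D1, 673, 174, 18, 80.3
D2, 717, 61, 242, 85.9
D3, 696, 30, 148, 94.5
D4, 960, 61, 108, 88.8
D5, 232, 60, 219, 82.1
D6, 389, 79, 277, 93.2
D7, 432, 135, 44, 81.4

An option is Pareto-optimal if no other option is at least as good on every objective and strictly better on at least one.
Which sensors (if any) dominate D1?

D2: worse on cost (242 vs 18).
D3: worse on cost (148 vs 18).
D4: worse on cost (108 vs 18).
D5: worse on sample rate (232 vs 673).
D6: worse on sample rate (389 vs 673).
D7: worse on sample rate (432 vs 673).
No option dominates D1.

none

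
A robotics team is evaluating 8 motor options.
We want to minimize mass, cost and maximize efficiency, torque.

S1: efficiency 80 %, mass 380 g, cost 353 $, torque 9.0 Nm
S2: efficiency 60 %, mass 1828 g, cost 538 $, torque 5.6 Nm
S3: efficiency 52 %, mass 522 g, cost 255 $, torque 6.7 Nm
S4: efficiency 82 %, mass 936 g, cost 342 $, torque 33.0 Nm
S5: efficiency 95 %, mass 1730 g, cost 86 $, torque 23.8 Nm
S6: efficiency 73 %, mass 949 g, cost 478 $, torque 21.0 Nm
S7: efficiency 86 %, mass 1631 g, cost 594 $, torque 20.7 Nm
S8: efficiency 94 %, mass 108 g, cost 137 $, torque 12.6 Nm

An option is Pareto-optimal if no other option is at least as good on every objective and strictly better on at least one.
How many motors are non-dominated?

S1: dominated by S8 (efficiency 94≥80, mass 108≤380, cost 137≤353, torque 12.6≥9.0).
S2: dominated by S1 (efficiency 80≥60, mass 380≤1828, cost 353≤538, torque 9.0≥5.6).
S3: dominated by S8 (efficiency 94≥52, mass 108≤522, cost 137≤255, torque 12.6≥6.7).
S4: not dominated (best torque).
S5: not dominated (best efficiency).
S6: dominated by S4 (efficiency 82≥73, mass 936≤949, cost 342≤478, torque 33.0≥21.0).
S7: not dominated.
S8: not dominated (best mass).
Pareto-optimal: S4, S5, S7, S8 → 4.

4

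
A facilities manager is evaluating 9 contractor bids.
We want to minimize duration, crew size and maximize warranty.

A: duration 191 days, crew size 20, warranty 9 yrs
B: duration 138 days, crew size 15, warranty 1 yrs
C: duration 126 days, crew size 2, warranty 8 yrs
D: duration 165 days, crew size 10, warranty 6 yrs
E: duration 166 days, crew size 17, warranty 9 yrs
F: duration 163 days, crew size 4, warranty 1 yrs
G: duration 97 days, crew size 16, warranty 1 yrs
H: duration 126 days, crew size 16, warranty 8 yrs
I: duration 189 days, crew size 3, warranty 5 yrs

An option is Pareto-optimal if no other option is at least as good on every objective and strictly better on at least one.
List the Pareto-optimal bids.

C, E, G

A: dominated by E (duration 166≤191, crew size 17≤20, warranty 9≥9).
B: dominated by C (duration 126≤138, crew size 2≤15, warranty 8≥1).
C: not dominated (best crew size).
D: dominated by C (duration 126≤165, crew size 2≤10, warranty 8≥6).
E: not dominated.
F: dominated by C (duration 126≤163, crew size 2≤4, warranty 8≥1).
G: not dominated (best duration).
H: dominated by C (duration 126≤126, crew size 2≤16, warranty 8≥8).
I: dominated by C (duration 126≤189, crew size 2≤3, warranty 8≥5).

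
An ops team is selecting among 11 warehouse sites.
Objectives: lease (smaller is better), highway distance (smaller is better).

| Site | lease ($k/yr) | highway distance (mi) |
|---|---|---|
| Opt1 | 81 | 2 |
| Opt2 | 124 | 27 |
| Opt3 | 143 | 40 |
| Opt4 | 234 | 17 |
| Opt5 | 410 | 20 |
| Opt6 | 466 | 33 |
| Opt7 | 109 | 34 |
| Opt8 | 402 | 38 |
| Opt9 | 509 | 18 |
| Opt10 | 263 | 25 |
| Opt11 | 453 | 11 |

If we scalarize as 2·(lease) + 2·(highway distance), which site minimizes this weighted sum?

Opt1: 2·81 + 2·2 = 166
Opt2: 2·124 + 2·27 = 302
Opt3: 2·143 + 2·40 = 366
Opt4: 2·234 + 2·17 = 502
Opt5: 2·410 + 2·20 = 860
Opt6: 2·466 + 2·33 = 998
Opt7: 2·109 + 2·34 = 286
Opt8: 2·402 + 2·38 = 880
Opt9: 2·509 + 2·18 = 1054
Opt10: 2·263 + 2·25 = 576
Opt11: 2·453 + 2·11 = 928
Lowest: Opt1 at 166.

Opt1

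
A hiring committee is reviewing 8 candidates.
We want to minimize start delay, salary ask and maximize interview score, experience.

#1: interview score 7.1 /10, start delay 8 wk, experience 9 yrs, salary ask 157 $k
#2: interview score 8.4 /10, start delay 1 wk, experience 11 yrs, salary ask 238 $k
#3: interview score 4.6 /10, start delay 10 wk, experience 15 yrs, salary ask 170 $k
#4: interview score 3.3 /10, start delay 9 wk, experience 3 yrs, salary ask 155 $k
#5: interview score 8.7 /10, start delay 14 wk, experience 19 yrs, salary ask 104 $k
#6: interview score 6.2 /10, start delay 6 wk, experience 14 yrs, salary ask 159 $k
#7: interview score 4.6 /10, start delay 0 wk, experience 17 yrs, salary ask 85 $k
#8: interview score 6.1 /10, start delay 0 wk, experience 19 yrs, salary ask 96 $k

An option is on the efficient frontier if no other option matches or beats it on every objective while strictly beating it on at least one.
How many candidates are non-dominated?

#1: not dominated.
#2: not dominated.
#3: dominated by #7 (interview score 4.6≥4.6, start delay 0≤10, experience 17≥15, salary ask 85≤170).
#4: dominated by #7 (interview score 4.6≥3.3, start delay 0≤9, experience 17≥3, salary ask 85≤155).
#5: not dominated (best interview score).
#6: not dominated.
#7: not dominated (best salary ask).
#8: not dominated.
Pareto-optimal: #1, #2, #5, #6, #7, #8 → 6.

6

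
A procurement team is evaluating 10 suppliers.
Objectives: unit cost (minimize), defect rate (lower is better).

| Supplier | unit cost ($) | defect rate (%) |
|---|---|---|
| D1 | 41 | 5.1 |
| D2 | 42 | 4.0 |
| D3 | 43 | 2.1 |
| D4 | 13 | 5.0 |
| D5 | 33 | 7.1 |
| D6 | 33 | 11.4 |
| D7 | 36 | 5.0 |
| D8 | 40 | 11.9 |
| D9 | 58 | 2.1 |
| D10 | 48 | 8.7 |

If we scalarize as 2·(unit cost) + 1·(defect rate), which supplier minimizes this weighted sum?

D1: 2·41 + 1·5.1 = 87.1
D2: 2·42 + 1·4.0 = 88.0
D3: 2·43 + 1·2.1 = 88.1
D4: 2·13 + 1·5.0 = 31.0
D5: 2·33 + 1·7.1 = 73.1
D6: 2·33 + 1·11.4 = 77.4
D7: 2·36 + 1·5.0 = 77.0
D8: 2·40 + 1·11.9 = 91.9
D9: 2·58 + 1·2.1 = 118.1
D10: 2·48 + 1·8.7 = 104.7
Lowest: D4 at 31.0.

D4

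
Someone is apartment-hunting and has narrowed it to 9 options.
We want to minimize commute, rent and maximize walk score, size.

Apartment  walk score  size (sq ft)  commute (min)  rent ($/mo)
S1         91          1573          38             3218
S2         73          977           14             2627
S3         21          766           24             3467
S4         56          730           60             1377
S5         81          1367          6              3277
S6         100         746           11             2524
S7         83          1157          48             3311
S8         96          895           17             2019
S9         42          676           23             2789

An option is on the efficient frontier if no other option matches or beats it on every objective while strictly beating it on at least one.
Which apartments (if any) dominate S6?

S1: worse on walk score (91 vs 100).
S2: worse on walk score (73 vs 100).
S3: worse on walk score (21 vs 100).
S4: worse on walk score (56 vs 100).
S5: worse on walk score (81 vs 100).
S7: worse on walk score (83 vs 100).
S8: worse on walk score (96 vs 100).
S9: worse on walk score (42 vs 100).
No option dominates S6.

none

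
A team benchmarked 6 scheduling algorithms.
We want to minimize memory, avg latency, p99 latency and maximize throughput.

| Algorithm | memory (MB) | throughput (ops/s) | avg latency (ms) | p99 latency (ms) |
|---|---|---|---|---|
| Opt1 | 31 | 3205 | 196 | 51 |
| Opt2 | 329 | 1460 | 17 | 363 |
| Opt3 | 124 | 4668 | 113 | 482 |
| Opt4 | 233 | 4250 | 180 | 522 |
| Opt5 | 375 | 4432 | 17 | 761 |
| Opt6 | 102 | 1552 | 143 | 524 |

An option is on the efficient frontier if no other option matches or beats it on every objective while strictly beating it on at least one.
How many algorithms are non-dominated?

Opt1: not dominated (best memory).
Opt2: not dominated.
Opt3: not dominated (best throughput).
Opt4: dominated by Opt3 (memory 124≤233, throughput 4668≥4250, avg latency 113≤180, p99 latency 482≤522).
Opt5: not dominated.
Opt6: not dominated.
Pareto-optimal: Opt1, Opt2, Opt3, Opt5, Opt6 → 5.

5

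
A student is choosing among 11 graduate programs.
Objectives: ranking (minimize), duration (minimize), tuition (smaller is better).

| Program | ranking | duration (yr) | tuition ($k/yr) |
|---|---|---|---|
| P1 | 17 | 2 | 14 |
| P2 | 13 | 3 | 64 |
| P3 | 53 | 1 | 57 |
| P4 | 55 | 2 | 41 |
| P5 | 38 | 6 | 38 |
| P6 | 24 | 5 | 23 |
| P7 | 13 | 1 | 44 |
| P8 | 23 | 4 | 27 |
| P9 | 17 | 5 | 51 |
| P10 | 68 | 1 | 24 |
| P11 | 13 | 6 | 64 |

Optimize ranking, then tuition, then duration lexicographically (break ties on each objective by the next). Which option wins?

First minimize ranking: best is 13, kept {P2, P7, P11}.
Then minimize tuition: best is 44, kept {P7}.

P7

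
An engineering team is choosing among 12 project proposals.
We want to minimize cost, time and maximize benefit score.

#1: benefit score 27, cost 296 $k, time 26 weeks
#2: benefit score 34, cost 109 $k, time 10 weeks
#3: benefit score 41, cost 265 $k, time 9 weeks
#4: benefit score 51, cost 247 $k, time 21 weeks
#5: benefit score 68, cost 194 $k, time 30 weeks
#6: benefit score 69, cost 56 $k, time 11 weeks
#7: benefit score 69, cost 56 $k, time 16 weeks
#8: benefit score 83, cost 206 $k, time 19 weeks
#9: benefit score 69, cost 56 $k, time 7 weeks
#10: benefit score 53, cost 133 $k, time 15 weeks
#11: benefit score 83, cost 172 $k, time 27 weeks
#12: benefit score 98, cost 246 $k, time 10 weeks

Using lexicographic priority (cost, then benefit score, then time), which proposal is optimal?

#9

First minimize cost: best is 56, kept {#6, #7, #9}.
Then maximize benefit score: best is 69, kept {#6, #7, #9}.
Then minimize time: best is 7, kept {#9}.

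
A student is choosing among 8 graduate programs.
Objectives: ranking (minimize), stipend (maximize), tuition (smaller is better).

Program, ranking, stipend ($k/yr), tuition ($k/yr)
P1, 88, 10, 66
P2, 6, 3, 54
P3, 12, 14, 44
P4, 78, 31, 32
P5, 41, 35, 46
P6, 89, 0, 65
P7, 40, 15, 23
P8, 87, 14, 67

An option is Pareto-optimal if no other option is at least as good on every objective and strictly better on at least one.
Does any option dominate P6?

P2 vs P6: ranking 6≤89, stipend 3≥0, tuition 54≤65 — P2 is at least as good on every objective and strictly better on at least one, so P2 dominates P6.

Yes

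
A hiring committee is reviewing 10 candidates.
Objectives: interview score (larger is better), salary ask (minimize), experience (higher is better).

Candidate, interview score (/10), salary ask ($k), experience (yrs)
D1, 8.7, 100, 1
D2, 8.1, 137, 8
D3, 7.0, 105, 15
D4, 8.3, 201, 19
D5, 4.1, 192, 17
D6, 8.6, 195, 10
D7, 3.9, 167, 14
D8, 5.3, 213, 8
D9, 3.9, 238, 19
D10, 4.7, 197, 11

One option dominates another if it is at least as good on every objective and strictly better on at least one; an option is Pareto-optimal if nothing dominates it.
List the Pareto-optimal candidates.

D1: not dominated (best interview score).
D2: not dominated.
D3: not dominated.
D4: not dominated.
D5: not dominated.
D6: not dominated.
D7: dominated by D3 (interview score 7.0≥3.9, salary ask 105≤167, experience 15≥14).
D8: dominated by D2 (interview score 8.1≥5.3, salary ask 137≤213, experience 8≥8).
D9: dominated by D4 (interview score 8.3≥3.9, salary ask 201≤238, experience 19≥19).
D10: dominated by D3 (interview score 7.0≥4.7, salary ask 105≤197, experience 15≥11).

D1, D2, D3, D4, D5, D6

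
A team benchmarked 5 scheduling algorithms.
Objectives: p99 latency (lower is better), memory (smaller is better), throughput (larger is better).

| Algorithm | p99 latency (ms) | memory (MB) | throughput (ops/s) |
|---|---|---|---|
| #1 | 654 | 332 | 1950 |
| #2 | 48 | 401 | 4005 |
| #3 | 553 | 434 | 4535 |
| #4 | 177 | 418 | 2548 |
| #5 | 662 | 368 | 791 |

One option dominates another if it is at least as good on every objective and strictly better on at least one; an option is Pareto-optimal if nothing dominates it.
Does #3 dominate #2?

#3 vs #2: #3 is worse on p99 latency (553 vs 48), so it does not dominate #2.

No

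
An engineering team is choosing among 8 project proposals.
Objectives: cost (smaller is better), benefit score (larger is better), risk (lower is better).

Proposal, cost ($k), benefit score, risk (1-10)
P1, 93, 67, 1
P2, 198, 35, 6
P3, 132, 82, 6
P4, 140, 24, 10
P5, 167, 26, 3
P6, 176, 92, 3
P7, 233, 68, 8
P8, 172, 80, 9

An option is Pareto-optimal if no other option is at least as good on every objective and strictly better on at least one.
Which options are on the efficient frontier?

P1, P3, P6

P1: not dominated (best cost).
P2: dominated by P1 (cost 93≤198, benefit score 67≥35, risk 1≤6).
P3: not dominated.
P4: dominated by P1 (cost 93≤140, benefit score 67≥24, risk 1≤10).
P5: dominated by P1 (cost 93≤167, benefit score 67≥26, risk 1≤3).
P6: not dominated (best benefit score).
P7: dominated by P3 (cost 132≤233, benefit score 82≥68, risk 6≤8).
P8: dominated by P3 (cost 132≤172, benefit score 82≥80, risk 6≤9).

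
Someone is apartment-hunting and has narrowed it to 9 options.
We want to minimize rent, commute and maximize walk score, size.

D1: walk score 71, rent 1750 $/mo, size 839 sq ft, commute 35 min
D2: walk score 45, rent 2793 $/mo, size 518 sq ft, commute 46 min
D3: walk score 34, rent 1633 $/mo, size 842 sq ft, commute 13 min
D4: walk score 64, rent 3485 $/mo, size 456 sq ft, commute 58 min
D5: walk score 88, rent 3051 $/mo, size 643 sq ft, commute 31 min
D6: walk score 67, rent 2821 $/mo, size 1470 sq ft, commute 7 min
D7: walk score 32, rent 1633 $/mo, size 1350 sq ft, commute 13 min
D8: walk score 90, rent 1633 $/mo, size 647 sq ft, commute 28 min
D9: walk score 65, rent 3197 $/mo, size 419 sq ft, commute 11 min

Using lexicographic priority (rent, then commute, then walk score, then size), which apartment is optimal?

First minimize rent: best is 1633, kept {D3, D7, D8}.
Then minimize commute: best is 13, kept {D3, D7}.
Then maximize walk score: best is 34, kept {D3}.

D3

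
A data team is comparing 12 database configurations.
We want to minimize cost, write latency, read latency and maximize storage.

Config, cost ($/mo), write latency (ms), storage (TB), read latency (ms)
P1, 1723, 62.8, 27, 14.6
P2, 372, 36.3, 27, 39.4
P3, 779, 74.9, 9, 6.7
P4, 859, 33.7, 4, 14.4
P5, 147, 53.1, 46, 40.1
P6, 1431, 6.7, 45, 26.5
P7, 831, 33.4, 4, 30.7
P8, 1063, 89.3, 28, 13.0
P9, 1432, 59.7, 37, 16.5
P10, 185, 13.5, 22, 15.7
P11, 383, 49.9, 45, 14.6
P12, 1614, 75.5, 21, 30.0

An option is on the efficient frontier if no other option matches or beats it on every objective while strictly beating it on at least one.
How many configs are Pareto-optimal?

P1: dominated by P11 (cost 383≤1723, write latency 49.9≤62.8, storage 45≥27, read latency 14.6≤14.6).
P2: not dominated.
P3: not dominated (best read latency).
P4: not dominated.
P5: not dominated (best cost).
P6: not dominated (best write latency).
P7: dominated by P10 (cost 185≤831, write latency 13.5≤33.4, storage 22≥4, read latency 15.7≤30.7).
P8: not dominated.
P9: dominated by P11 (cost 383≤1432, write latency 49.9≤59.7, storage 45≥37, read latency 14.6≤16.5).
P10: not dominated.
P11: not dominated.
P12: dominated by P6 (cost 1431≤1614, write latency 6.7≤75.5, storage 45≥21, read latency 26.5≤30.0).
Pareto-optimal: P2, P3, P4, P5, P6, P8, P10, P11 → 8.

8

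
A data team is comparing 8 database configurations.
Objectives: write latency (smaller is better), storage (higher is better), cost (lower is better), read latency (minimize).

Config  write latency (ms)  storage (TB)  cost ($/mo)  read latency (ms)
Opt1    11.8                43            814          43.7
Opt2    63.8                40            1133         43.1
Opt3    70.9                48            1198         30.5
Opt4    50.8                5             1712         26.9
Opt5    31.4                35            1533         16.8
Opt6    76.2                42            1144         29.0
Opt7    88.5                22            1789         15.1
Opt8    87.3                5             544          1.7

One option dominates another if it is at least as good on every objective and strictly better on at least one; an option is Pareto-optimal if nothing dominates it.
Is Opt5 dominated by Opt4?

Opt4 vs Opt5: Opt4 is worse on write latency (50.8 vs 31.4), so it does not dominate Opt5.

No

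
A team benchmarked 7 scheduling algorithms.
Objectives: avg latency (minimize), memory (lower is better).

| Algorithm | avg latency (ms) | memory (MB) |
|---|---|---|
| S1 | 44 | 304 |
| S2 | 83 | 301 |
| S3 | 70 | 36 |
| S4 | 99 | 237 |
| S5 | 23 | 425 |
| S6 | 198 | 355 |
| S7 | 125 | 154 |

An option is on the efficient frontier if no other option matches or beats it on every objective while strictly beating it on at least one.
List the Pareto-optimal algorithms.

S1, S3, S5

S1: not dominated.
S2: dominated by S3 (avg latency 70≤83, memory 36≤301).
S3: not dominated (best memory).
S4: dominated by S3 (avg latency 70≤99, memory 36≤237).
S5: not dominated (best avg latency).
S6: dominated by S1 (avg latency 44≤198, memory 304≤355).
S7: dominated by S3 (avg latency 70≤125, memory 36≤154).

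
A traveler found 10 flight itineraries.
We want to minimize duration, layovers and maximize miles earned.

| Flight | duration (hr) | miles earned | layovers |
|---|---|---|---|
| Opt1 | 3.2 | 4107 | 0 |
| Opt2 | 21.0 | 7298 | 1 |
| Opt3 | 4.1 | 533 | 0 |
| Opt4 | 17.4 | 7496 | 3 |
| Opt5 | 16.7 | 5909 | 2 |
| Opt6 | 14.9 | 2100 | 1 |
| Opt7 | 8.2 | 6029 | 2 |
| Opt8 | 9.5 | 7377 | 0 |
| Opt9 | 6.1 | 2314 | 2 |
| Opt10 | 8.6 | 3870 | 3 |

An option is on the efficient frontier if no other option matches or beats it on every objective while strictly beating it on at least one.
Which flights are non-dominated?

Opt1, Opt4, Opt7, Opt8

Opt1: not dominated (best duration).
Opt2: dominated by Opt8 (duration 9.5≤21.0, miles earned 7377≥7298, layovers 0≤1).
Opt3: dominated by Opt1 (duration 3.2≤4.1, miles earned 4107≥533, layovers 0≤0).
Opt4: not dominated (best miles earned).
Opt5: dominated by Opt7 (duration 8.2≤16.7, miles earned 6029≥5909, layovers 2≤2).
Opt6: dominated by Opt1 (duration 3.2≤14.9, miles earned 4107≥2100, layovers 0≤1).
Opt7: not dominated.
Opt8: not dominated.
Opt9: dominated by Opt1 (duration 3.2≤6.1, miles earned 4107≥2314, layovers 0≤2).
Opt10: dominated by Opt1 (duration 3.2≤8.6, miles earned 4107≥3870, layovers 0≤3).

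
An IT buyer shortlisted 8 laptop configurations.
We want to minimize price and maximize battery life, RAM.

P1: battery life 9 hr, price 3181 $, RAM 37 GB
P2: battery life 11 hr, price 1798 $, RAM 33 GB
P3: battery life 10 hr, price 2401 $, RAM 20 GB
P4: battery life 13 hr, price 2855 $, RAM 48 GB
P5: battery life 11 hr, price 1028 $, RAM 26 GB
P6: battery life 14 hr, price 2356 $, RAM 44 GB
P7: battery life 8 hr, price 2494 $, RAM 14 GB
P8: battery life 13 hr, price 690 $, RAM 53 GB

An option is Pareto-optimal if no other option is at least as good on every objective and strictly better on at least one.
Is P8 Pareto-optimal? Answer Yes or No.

Yes

P1: worse on battery life (9 vs 13).
P2: worse on battery life (11 vs 13).
P3: worse on battery life (10 vs 13).
P4: worse on price (2855 vs 690).
P5: worse on battery life (11 vs 13).
P6: worse on price (2356 vs 690).
P7: worse on battery life (8 vs 13).
No option is at least as good as P8 on every objective and strictly better on one.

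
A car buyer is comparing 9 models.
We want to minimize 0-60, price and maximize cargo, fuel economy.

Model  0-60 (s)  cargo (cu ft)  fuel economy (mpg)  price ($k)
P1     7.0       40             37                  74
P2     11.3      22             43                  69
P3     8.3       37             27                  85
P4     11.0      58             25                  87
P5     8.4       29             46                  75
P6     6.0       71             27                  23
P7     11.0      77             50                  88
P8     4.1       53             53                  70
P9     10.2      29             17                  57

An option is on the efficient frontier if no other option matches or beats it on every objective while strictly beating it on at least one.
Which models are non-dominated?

P1: dominated by P8 (0-60 4.1≤7.0, cargo 53≥40, fuel economy 53≥37, price 70≤74).
P2: not dominated.
P3: dominated by P1 (0-60 7.0≤8.3, cargo 40≥37, fuel economy 37≥27, price 74≤85).
P4: dominated by P6 (0-60 6.0≤11.0, cargo 71≥58, fuel economy 27≥25, price 23≤87).
P5: dominated by P8 (0-60 4.1≤8.4, cargo 53≥29, fuel economy 53≥46, price 70≤75).
P6: not dominated (best price).
P7: not dominated (best cargo).
P8: not dominated (best 0-60).
P9: dominated by P6 (0-60 6.0≤10.2, cargo 71≥29, fuel economy 27≥17, price 23≤57).

P2, P6, P7, P8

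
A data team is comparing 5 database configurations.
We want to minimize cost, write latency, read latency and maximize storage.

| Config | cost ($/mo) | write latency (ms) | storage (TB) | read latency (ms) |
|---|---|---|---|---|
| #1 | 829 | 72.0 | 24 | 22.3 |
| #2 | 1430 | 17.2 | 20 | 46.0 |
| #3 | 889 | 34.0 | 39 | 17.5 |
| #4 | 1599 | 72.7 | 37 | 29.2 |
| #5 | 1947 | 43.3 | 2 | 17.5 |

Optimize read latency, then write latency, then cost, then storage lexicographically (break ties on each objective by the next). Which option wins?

#3

First minimize read latency: best is 17.5, kept {#3, #5}.
Then minimize write latency: best is 34.0, kept {#3}.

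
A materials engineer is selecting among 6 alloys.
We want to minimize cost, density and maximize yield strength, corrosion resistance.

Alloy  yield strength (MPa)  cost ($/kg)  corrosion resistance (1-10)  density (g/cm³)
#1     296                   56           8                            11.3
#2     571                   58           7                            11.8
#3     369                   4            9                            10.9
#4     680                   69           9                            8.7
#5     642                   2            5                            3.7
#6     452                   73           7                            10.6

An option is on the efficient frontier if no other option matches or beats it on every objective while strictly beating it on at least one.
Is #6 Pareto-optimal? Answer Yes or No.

No

#4 vs #6: yield strength 680≥452, cost 69≤73, corrosion resistance 9≥7, density 8.7≤10.6 — #4 is at least as good on every objective and strictly better on at least one, so #4 dominates #6.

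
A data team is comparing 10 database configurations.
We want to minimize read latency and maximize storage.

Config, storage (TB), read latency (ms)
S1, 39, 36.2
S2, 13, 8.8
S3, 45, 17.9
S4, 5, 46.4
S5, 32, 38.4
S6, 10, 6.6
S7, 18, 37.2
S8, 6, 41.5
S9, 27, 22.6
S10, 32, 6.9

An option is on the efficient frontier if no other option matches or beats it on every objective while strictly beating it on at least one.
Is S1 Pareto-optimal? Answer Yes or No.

S3 vs S1: storage 45≥39, read latency 17.9≤36.2 — S3 is at least as good on every objective and strictly better on at least one, so S3 dominates S1.

No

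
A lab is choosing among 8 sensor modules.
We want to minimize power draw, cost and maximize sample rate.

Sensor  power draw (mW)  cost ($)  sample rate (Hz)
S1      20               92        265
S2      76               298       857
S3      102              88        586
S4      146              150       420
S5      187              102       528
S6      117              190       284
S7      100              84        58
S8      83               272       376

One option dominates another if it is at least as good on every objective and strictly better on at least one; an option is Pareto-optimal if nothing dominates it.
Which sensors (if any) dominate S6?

S3: power draw 102≤117, cost 88≤190, sample rate 586≥284 — dominates S6.
Others (S1, S2, S4, S5, S7, S8) are each worse than S6 on at least one objective.

S3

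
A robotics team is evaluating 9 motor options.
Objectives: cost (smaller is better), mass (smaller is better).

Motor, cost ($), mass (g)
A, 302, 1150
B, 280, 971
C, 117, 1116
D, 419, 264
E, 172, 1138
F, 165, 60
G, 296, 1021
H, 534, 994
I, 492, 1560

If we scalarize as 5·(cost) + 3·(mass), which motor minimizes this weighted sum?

F

A: 5·302 + 3·1150 = 4960
B: 5·280 + 3·971 = 4313
C: 5·117 + 3·1116 = 3933
D: 5·419 + 3·264 = 2887
E: 5·172 + 3·1138 = 4274
F: 5·165 + 3·60 = 1005
G: 5·296 + 3·1021 = 4543
H: 5·534 + 3·994 = 5652
I: 5·492 + 3·1560 = 7140
Lowest: F at 1005.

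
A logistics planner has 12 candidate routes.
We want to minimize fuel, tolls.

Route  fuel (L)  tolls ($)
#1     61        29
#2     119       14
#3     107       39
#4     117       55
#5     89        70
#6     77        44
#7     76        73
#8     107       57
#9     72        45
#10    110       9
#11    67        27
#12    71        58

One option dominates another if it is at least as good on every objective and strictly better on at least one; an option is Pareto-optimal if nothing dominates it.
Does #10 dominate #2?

Yes

#10 vs #2: fuel 110≤119, tolls 9≤14 — #10 is at least as good on every objective with at least one strict improvement.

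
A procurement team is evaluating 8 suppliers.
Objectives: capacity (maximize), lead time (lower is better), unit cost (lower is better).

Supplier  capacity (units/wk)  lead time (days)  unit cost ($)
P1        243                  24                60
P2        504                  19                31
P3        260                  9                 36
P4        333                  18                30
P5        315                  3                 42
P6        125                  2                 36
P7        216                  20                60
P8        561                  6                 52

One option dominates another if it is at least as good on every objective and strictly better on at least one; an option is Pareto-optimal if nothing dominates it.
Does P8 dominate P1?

Yes

P8 vs P1: capacity 561≥243, lead time 6≤24, unit cost 52≤60 — P8 is at least as good on every objective with at least one strict improvement.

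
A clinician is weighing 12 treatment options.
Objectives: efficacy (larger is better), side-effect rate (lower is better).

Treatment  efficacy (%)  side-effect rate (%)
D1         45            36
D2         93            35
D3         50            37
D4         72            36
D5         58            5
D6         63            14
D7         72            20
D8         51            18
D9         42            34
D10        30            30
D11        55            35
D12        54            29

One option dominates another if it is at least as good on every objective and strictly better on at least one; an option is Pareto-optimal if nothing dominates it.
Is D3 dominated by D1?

No

D1 vs D3: D1 is worse on efficacy (45 vs 50), so it does not dominate D3.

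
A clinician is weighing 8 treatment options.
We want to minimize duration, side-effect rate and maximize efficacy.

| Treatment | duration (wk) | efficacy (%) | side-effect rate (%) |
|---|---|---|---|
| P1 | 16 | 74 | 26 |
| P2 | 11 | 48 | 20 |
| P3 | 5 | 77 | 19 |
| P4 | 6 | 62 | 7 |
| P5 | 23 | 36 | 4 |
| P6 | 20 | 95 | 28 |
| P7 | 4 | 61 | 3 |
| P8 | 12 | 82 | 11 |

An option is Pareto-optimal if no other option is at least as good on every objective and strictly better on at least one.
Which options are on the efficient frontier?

P1: dominated by P3 (duration 5≤16, efficacy 77≥74, side-effect rate 19≤26).
P2: dominated by P3 (duration 5≤11, efficacy 77≥48, side-effect rate 19≤20).
P3: not dominated.
P4: not dominated.
P5: dominated by P7 (duration 4≤23, efficacy 61≥36, side-effect rate 3≤4).
P6: not dominated (best efficacy).
P7: not dominated (best duration).
P8: not dominated.

P3, P4, P6, P7, P8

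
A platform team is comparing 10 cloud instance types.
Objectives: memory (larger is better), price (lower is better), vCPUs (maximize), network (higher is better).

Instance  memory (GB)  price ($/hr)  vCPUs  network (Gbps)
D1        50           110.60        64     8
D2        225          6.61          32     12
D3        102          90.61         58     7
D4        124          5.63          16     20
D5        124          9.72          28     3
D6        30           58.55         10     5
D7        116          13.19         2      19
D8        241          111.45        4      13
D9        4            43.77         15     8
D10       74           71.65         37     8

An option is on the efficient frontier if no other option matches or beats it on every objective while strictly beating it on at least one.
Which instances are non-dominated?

D1: not dominated (best vCPUs).
D2: not dominated.
D3: not dominated.
D4: not dominated (best price).
D5: dominated by D2 (memory 225≥124, price 6.61≤9.72, vCPUs 32≥28, network 12≥3).
D6: dominated by D2 (memory 225≥30, price 6.61≤58.55, vCPUs 32≥10, network 12≥5).
D7: dominated by D4 (memory 124≥116, price 5.63≤13.19, vCPUs 16≥2, network 20≥19).
D8: not dominated (best memory).
D9: dominated by D2 (memory 225≥4, price 6.61≤43.77, vCPUs 32≥15, network 12≥8).
D10: not dominated.

D1, D2, D3, D4, D8, D10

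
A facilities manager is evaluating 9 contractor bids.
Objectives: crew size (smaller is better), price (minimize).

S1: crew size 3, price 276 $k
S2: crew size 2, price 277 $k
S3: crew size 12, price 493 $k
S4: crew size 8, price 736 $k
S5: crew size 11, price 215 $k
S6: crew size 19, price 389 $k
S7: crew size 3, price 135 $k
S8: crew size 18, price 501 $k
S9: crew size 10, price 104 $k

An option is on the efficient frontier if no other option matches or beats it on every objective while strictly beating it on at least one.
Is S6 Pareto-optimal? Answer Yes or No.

S1 vs S6: crew size 3≤19, price 276≤389 — S1 is at least as good on every objective and strictly better on at least one, so S1 dominates S6.

No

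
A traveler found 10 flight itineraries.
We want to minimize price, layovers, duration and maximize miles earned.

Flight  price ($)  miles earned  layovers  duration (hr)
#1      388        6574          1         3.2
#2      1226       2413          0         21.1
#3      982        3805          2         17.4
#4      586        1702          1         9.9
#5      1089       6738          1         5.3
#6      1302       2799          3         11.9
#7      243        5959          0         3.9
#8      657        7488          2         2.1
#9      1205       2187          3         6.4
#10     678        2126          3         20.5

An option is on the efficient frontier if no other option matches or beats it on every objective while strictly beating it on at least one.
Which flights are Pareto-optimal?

#1, #5, #7, #8

#1: not dominated.
#2: dominated by #7 (price 243≤1226, miles earned 5959≥2413, layovers 0≤0, duration 3.9≤21.1).
#3: dominated by #1 (price 388≤982, miles earned 6574≥3805, layovers 1≤2, duration 3.2≤17.4).
#4: dominated by #1 (price 388≤586, miles earned 6574≥1702, layovers 1≤1, duration 3.2≤9.9).
#5: not dominated.
#6: dominated by #1 (price 388≤1302, miles earned 6574≥2799, layovers 1≤3, duration 3.2≤11.9).
#7: not dominated (best price).
#8: not dominated (best miles earned).
#9: dominated by #1 (price 388≤1205, miles earned 6574≥2187, layovers 1≤3, duration 3.2≤6.4).
#10: dominated by #1 (price 388≤678, miles earned 6574≥2126, layovers 1≤3, duration 3.2≤20.5).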